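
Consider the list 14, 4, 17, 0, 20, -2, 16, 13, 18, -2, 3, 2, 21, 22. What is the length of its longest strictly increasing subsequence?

One longest increasing subsequence is 14, 17, 20, 21, 22 (positions 1,3,5,13,14), of length 5; no longer one exists.

5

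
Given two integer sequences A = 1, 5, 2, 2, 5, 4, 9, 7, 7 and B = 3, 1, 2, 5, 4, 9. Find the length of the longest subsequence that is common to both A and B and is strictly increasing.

For each value that appears in both, track the longest common increasing run ending there.
The best achievable length is 4; one witness is 1, 2, 5, 9 (A-positions 1,3,5,7, B-positions 2,3,4,6).

4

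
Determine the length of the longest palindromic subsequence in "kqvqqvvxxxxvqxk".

Using dp[i][j] = 2 + dp[i+1][j−1] if the ends match, else max(dp[i+1][j], dp[i][j−1]):
dp[1][15] = 10. A witness is kqvxxxxvqk at positions 1,5,6,8,9,10,11,12,13,15.

10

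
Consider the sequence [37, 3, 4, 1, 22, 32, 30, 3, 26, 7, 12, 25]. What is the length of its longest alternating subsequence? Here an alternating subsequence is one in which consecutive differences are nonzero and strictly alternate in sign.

9

Track the best alternating length ending on an up-step vs a down-step at each position: up/down = 1/1, 1/2, 3/2, 1/4, 5/2, 5/2, 5/6, 5/6, 7/6, 7/8, 9/8, 9/8.
The maximum over both is 9; one such subsequence is 37, 3, 4, 1, 22, 3, 26, 7, 12.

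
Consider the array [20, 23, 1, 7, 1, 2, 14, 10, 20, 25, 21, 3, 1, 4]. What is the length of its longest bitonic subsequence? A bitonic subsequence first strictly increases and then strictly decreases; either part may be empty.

8

Let inc[i] be the LIS ending at i and dec[i] the longest strictly decreasing subsequence starting at i. inc = [1, 2, 1, 2, 1, 2, 3, 3, 4, 5, 5, 3, 1, 4], dec = [5, 5, 1, 3, 1, 2, 4, 3, 3, 4, 3, 2, 1, 1].
max_i inc[i]+dec[i]−1 = 8, with one witness 1, 7, 14, 20, 25, 21, 3, 1.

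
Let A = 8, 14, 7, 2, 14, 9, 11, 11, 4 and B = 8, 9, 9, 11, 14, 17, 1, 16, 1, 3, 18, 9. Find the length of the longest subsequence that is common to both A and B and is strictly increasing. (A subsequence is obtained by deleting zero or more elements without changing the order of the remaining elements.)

3

A longest common strictly increasing subsequence is 8, 9, 11 (length 3); it appears in order in both A and B, and no longer such subsequence exists.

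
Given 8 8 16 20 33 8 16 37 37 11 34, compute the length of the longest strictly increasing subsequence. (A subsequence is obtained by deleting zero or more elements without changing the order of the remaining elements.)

5

Scanning left to right, the best length ending at each element is: 8→1, 8→1, 16→2, 20→3, 33→4, 8→1, 16→2, 37→5, 37→5, 11→2, 34→5.
So the longest increasing subsequence has length 5, e.g. 8, 16, 20, 33, 37.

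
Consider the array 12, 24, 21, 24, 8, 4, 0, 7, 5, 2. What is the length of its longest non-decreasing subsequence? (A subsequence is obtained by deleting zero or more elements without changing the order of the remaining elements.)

3

Let dp[i] be the longest non-decreasing subsequence ending at position i. Then dp = [1, 2, 2, 3, 1, 1, 1, 2, 2, 2].
The maximum is 3; one witness is 12, 24, 24 at positions 1,2,4.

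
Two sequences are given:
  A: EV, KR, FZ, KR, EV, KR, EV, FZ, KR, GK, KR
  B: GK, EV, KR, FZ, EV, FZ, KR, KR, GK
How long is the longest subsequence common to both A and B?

A longest common subsequence is EV, KR, FZ, EV, KR, KR, GK (length 7); the LCS DP confirms no longer common subsequence exists.

7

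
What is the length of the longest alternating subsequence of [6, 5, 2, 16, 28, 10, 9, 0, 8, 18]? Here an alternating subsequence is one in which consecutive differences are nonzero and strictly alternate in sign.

5

Track the best alternating length ending on an up-step vs a down-step at each position: up/down = 1/1, 1/2, 1/2, 3/1, 3/1, 3/4, 3/4, 1/4, 5/4, 5/4.
The maximum over both is 5; one such subsequence is 6, 5, 16, 0, 8.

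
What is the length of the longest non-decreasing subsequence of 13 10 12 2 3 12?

Let dp[i] be the longest non-decreasing subsequence ending at position i. Then dp = [1, 1, 2, 1, 2, 3].
The maximum is 3; one witness is 10, 12, 12 at positions 2,3,6.

3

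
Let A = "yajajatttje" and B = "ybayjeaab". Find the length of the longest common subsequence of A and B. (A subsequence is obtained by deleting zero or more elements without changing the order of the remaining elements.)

5

Backtracking the LCS table gives one alignment: y (A1,B1) → a (A2,B3) → j (A3,B5) → a (A4,B7) → a (A6,B8).
So the longest common subsequence has length 5.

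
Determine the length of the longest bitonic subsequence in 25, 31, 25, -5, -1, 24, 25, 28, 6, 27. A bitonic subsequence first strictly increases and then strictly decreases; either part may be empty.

6

One longest bitonic subsequence is -5, -1, 24, 25, 28, 27 (positions 4,5,6,7,8,10): it rises to 28 then falls. Length 6 is optimal.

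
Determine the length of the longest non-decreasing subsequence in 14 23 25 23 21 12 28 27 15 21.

Let dp[i] be the longest non-decreasing subsequence ending at position i. Then dp = [1, 2, 3, 3, 2, 1, 4, 4, 2, 3].
The maximum is 4; one witness is 14, 23, 25, 28 at positions 1,2,3,7.

4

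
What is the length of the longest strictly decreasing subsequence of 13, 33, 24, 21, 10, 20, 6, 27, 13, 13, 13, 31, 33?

One longest decreasing subsequence is 33, 24, 21, 10, 6 (positions 2,3,4,5,7), of length 5; no longer one exists.

5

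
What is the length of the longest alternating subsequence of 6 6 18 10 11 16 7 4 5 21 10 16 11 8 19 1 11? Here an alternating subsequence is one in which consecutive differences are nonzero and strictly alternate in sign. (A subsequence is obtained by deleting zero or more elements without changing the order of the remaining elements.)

12

A longest alternating subsequence is 6, 18, 10, 11, 7, 21, 10, 16, 11, 19, 1, 11 (positions 1,3,4,5,7,10,11,12,13,15,16,17); its 11 consecutive differences strictly alternate in sign, and length 12 is optimal.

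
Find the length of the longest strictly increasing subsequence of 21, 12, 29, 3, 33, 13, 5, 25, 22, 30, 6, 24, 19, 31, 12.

5

Let dp[i] be the longest increasing subsequence ending at position i. Then dp = [1, 1, 2, 1, 3, 2, 2, 3, 3, 4, 3, 4, 4, 5, 4].
The maximum is 5; one witness is 12, 13, 25, 30, 31 at positions 2,6,8,10,14.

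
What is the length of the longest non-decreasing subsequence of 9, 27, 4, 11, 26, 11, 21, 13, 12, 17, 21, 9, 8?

6

Scanning left to right, the best length ending at each element is: 9→1, 27→2, 4→1, 11→2, 26→3, 11→3, 21→4, 13→4, 12→4, 17→5, 21→6, 9→2, 8→2.
So the longest non-decreasing subsequence has length 6, e.g. 9, 11, 11, 13, 17, 21.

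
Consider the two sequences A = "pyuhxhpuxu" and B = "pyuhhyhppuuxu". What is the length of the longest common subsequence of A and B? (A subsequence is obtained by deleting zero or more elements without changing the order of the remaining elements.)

A longest common subsequence is pyuhhpuxu (length 9); the LCS DP confirms no longer common subsequence exists.

9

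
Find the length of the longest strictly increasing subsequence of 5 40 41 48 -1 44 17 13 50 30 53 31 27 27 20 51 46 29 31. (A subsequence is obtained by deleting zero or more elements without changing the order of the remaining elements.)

6

Let dp[i] be the longest increasing subsequence ending at position i. Then dp = [1, 2, 3, 4, 1, 4, 2, 2, 5, 3, 6, 4, 3, 3, 3, 6, 5, 4, 5].
The maximum is 6; one witness is 5, 40, 41, 48, 50, 53 at positions 1,2,3,4,9,11.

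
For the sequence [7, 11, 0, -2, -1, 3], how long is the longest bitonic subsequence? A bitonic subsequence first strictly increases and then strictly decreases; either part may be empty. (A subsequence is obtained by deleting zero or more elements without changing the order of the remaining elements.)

One longest bitonic subsequence is 7, 11, 0, -1 (positions 1,2,3,5): it rises to 11 then falls. Length 4 is optimal.

4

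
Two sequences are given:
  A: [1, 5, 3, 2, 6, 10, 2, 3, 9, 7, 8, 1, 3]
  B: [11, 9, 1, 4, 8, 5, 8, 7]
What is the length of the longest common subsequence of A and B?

3

A longest common subsequence is 1, 5, 7 (length 3); the LCS DP confirms no longer common subsequence exists.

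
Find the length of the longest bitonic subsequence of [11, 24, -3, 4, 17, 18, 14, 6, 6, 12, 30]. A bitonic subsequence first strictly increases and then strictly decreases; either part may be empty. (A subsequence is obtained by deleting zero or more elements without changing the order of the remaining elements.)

6

One longest bitonic subsequence is -3, 4, 17, 18, 14, 12 (positions 3,4,5,6,7,10): it rises to 18 then falls. Length 6 is optimal.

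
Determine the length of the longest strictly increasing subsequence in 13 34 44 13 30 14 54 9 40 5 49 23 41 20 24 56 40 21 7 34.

One longest increasing subsequence is 13, 34, 44, 54, 56 (positions 1,2,3,7,16), of length 5; no longer one exists.

5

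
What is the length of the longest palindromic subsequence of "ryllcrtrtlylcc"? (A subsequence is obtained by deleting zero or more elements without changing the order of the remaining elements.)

One longest palindromic subsequence is lltrtll (positions 3,4,7,8,9,10,12); it reads the same forward and backward, and the interval DP gives dp[1][14] = 7.

7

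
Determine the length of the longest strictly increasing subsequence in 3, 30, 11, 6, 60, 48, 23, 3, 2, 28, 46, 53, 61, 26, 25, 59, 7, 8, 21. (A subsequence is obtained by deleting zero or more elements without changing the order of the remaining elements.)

7

Scanning left to right, the best length ending at each element is: 3→1, 30→2, 11→2, 6→2, 60→3, 48→3, 23→3, 3→1, 2→1, 28→4, 46→5, 53→6, 61→7, 26→4, 25→4, 59→7, 7→3, 8→4, 21→5.
So the longest increasing subsequence has length 7, e.g. 3, 11, 23, 28, 46, 53, 61.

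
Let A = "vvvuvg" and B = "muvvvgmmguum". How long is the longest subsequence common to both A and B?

4

Backtracking the LCS table gives one alignment: v (A1,B3) → v (A2,B4) → v (A3,B5) → u (A4,B11).
So the longest common subsequence has length 4.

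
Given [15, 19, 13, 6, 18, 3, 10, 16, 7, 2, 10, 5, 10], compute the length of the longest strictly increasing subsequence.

Let dp[i] be the longest increasing subsequence ending at position i. Then dp = [1, 2, 1, 1, 2, 1, 2, 3, 2, 1, 3, 2, 3].
The maximum is 3; one witness is 6, 10, 16 at positions 4,7,8.

3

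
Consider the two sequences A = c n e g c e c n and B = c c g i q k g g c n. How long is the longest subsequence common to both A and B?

A longest common subsequence is cgcn (length 4); the LCS DP confirms no longer common subsequence exists.

4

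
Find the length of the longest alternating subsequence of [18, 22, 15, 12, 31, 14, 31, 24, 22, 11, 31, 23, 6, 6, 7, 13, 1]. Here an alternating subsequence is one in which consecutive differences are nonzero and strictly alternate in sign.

Track the best alternating length ending on an up-step vs a down-step at each position: up/down = 1/1, 2/1, 1/3, 1/3, 4/1, 4/5, 6/1, 6/7, 6/7, 1/7, 8/1, 8/9, 1/9, 1/9, 10/9, 10/9, 1/11.
The maximum over both is 11; one such subsequence is 18, 22, 15, 31, 14, 31, 24, 31, 6, 7, 1.

11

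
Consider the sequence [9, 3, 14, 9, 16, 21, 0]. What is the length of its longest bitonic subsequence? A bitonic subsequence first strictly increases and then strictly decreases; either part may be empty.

One longest bitonic subsequence is 9, 14, 16, 21, 0 (positions 1,3,5,6,7): it rises to 21 then falls. Length 5 is optimal.

5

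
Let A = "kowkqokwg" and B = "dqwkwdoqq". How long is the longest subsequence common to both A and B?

3

Backtracking the LCS table gives one alignment: k (A1,B4) → o (A2,B7) → q (A5,B9).
So the longest common subsequence has length 3.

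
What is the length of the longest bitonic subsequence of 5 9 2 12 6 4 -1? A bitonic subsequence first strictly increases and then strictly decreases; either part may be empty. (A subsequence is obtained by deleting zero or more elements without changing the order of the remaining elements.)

6

Let inc[i] be the LIS ending at i and dec[i] the longest strictly decreasing subsequence starting at i. inc = [1, 2, 1, 3, 2, 2, 1], dec = [3, 4, 2, 4, 3, 2, 1].
max_i inc[i]+dec[i]−1 = 6, with one witness 5, 9, 12, 6, 4, -1.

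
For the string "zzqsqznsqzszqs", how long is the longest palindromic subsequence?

One longest palindromic subsequence is sqzszszqs (positions 4,5,6,8,10,11,12,13,14); it reads the same forward and backward, and the interval DP gives dp[1][14] = 9.

9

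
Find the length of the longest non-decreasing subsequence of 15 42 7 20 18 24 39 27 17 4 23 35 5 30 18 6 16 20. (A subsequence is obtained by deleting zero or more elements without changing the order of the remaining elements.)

5

Let dp[i] be the longest non-decreasing subsequence ending at position i. Then dp = [1, 2, 1, 2, 2, 3, 4, 4, 2, 1, 3, 5, 2, 5, 3, 3, 4, 5].
The maximum is 5; one witness is 15, 20, 24, 27, 35 at positions 1,4,6,8,12.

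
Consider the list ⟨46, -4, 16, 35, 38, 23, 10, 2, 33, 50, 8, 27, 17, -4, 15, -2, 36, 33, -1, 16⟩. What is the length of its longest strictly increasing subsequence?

5

Let dp[i] be the longest increasing subsequence ending at position i. Then dp = [1, 1, 2, 3, 4, 3, 2, 2, 4, 5, 3, 4, 4, 1, 4, 2, 5, 5, 3, 5].
The maximum is 5; one witness is -4, 16, 35, 38, 50 at positions 2,3,4,5,10.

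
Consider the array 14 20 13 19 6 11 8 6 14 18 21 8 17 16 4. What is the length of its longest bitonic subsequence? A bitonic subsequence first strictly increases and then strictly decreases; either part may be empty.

8

Let inc[i] be the LIS ending at i and dec[i] the longest strictly decreasing subsequence starting at i. inc = [1, 2, 1, 2, 1, 2, 2, 1, 3, 4, 5, 2, 4, 4, 1], dec = [6, 6, 5, 5, 2, 4, 3, 2, 3, 4, 4, 2, 3, 2, 1].
max_i inc[i]+dec[i]−1 = 8, with one witness 6, 11, 14, 18, 21, 17, 16, 4.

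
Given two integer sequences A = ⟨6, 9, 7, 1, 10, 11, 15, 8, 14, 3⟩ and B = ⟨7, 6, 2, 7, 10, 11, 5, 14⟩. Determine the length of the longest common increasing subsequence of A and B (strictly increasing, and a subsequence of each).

5

A longest common strictly increasing subsequence is 6, 7, 10, 11, 14 (length 5); it appears in order in both A and B, and no longer such subsequence exists.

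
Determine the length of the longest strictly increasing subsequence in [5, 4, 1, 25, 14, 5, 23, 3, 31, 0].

4

Scanning left to right, the best length ending at each element is: 5→1, 4→1, 1→1, 25→2, 14→2, 5→2, 23→3, 3→2, 31→4, 0→1.
So the longest increasing subsequence has length 4, e.g. 5, 14, 23, 31.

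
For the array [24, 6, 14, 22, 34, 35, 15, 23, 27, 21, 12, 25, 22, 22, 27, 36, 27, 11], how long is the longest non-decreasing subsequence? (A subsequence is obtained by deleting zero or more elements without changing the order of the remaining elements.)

Let dp[i] be the longest non-decreasing subsequence ending at position i. Then dp = [1, 1, 2, 3, 4, 5, 3, 4, 5, 4, 2, 5, 5, 6, 7, 8, 8, 2].
The maximum is 8; one witness is 6, 14, 15, 21, 22, 22, 27, 36 at positions 2,3,7,10,13,14,15,16.

8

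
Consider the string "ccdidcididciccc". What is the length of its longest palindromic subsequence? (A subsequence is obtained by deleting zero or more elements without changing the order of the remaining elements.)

One longest palindromic subsequence is cccididiccc (positions 1,2,6,7,8,9,10,12,13,14,15); it reads the same forward and backward, and the interval DP gives dp[1][15] = 11.

11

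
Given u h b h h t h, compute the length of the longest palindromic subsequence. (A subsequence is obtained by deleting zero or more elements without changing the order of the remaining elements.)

Using dp[i][j] = 2 + dp[i+1][j−1] if the ends match, else max(dp[i+1][j], dp[i][j−1]):
dp[1][7] = 4. A witness is hhhh at positions 2,4,5,7.

4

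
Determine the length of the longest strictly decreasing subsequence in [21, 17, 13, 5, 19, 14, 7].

4

Let dp[i] be the longest decreasing subsequence ending at position i. Then dp = [1, 2, 3, 4, 2, 3, 4].
The maximum is 4; one witness is 21, 17, 13, 5 at positions 1,2,3,4.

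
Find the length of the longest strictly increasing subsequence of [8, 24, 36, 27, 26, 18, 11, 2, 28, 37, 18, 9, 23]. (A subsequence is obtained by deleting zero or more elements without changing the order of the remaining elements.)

Let dp[i] be the longest increasing subsequence ending at position i. Then dp = [1, 2, 3, 3, 3, 2, 2, 1, 4, 5, 3, 2, 4].
The maximum is 5; one witness is 8, 24, 27, 28, 37 at positions 1,2,4,9,10.

5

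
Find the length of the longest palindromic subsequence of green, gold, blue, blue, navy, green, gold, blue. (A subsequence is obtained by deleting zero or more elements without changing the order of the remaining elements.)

Using dp[i][j] = 2 + dp[i+1][j−1] if the ends match, else max(dp[i+1][j], dp[i][j−1]):
dp[1][8] = 4. A witness is gold blue blue gold at positions 2,3,4,7.

4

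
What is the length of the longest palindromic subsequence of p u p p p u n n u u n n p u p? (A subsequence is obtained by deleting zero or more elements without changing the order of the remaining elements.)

One longest palindromic subsequence is pupnnuunnpup (positions 1,2,3,7,8,9,10,11,12,13,14,15); it reads the same forward and backward, and the interval DP gives dp[1][15] = 12.

12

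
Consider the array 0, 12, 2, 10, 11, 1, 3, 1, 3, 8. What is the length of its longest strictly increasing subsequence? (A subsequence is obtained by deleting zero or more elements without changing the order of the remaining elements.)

Let dp[i] be the longest increasing subsequence ending at position i. Then dp = [1, 2, 2, 3, 4, 2, 3, 2, 3, 4].
The maximum is 4; one witness is 0, 2, 10, 11 at positions 1,3,4,5.

4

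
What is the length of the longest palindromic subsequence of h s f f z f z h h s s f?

5

Using dp[i][j] = 2 + dp[i+1][j−1] if the ends match, else max(dp[i+1][j], dp[i][j−1]):
dp[1][12] = 5. A witness is fzfzf at positions 3,5,6,7,12.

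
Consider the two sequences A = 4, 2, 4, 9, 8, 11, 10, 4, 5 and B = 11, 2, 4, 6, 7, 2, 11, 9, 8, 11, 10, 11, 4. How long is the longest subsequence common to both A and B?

7

A longest common subsequence is 4, 2, 9, 8, 11, 10, 4 (length 7); the LCS DP confirms no longer common subsequence exists.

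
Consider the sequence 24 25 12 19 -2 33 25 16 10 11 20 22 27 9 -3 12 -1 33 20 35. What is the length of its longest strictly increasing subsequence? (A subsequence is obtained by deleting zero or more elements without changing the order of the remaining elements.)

Scanning left to right, the best length ending at each element is: 24→1, 25→2, 12→1, 19→2, -2→1, 33→3, 25→3, 16→2, 10→2, 11→3, 20→4, 22→5, 27→6, 9→2, -3→1, 12→4, -1→2, 33→7, 20→5, 35→8.
So the longest increasing subsequence has length 8, e.g. -2, 10, 11, 20, 22, 27, 33, 35.

8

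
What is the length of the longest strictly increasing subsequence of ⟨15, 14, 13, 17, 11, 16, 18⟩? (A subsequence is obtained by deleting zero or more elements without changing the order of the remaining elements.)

Scanning left to right, the best length ending at each element is: 15→1, 14→1, 13→1, 17→2, 11→1, 16→2, 18→3.
So the longest increasing subsequence has length 3, e.g. 15, 17, 18.

3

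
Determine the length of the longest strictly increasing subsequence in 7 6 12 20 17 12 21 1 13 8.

4

Let dp[i] be the longest increasing subsequence ending at position i. Then dp = [1, 1, 2, 3, 3, 2, 4, 1, 3, 2].
The maximum is 4; one witness is 7, 12, 20, 21 at positions 1,3,4,7.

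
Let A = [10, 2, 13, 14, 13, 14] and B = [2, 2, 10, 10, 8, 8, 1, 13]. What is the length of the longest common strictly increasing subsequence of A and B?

For each value that appears in both, track the longest common increasing run ending there.
The best achievable length is 2; one witness is 2, 13 (A-positions 2,3, B-positions 1,8).

2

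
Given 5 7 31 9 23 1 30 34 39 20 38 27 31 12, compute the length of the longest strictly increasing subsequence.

Let dp[i] be the longest increasing subsequence ending at position i. Then dp = [1, 2, 3, 3, 4, 1, 5, 6, 7, 4, 7, 5, 6, 4].
The maximum is 7; one witness is 5, 7, 9, 23, 30, 34, 39 at positions 1,2,4,5,7,8,9.

7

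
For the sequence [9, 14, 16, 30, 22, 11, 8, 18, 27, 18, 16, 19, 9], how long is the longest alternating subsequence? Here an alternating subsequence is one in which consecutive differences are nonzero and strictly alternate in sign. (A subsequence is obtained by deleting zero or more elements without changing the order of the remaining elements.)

Track the best alternating length ending on an up-step vs a down-step at each position: up/down = 1/1, 2/1, 2/1, 2/1, 2/3, 2/3, 1/3, 4/3, 4/3, 4/5, 4/5, 6/5, 4/7.
The maximum over both is 7; one such subsequence is 9, 30, 22, 27, 18, 19, 9.

7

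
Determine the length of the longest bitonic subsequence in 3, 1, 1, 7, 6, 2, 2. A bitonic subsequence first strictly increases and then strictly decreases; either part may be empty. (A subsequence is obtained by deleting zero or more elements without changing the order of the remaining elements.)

One longest bitonic subsequence is 3, 7, 6, 2 (positions 1,4,5,7): it rises to 7 then falls. Length 4 is optimal.

4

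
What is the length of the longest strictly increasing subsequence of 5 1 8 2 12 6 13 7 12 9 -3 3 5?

Let dp[i] be the longest increasing subsequence ending at position i. Then dp = [1, 1, 2, 2, 3, 3, 4, 4, 5, 5, 1, 3, 4].
The maximum is 5; one witness is 1, 2, 6, 7, 12 at positions 2,4,6,8,9.

5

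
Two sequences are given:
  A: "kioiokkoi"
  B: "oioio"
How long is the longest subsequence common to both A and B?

4

A longest common subsequence is ioio (length 4); the LCS DP confirms no longer common subsequence exists.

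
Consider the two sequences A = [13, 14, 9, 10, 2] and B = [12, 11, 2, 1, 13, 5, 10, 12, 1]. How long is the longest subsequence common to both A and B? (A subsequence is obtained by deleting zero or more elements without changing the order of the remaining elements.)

2

A longest common subsequence is 13, 10 (length 2); the LCS DP confirms no longer common subsequence exists.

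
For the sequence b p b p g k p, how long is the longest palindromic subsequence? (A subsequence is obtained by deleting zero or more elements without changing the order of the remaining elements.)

3

One longest palindromic subsequence is pkp (positions 2,6,7); it reads the same forward and backward, and the interval DP gives dp[1][7] = 3.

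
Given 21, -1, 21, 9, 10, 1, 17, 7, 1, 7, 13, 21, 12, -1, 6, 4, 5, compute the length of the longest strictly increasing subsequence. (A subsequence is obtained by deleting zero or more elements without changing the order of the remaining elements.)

5

Let dp[i] be the longest increasing subsequence ending at position i. Then dp = [1, 1, 2, 2, 3, 2, 4, 3, 2, 3, 4, 5, 4, 1, 3, 3, 4].
The maximum is 5; one witness is -1, 9, 10, 17, 21 at positions 2,4,5,7,12.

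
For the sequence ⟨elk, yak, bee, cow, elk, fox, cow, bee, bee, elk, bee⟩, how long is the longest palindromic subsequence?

One longest palindromic subsequence is elk bee cow fox cow bee elk (positions 1,3,4,6,7,9,10); it reads the same forward and backward, and the interval DP gives dp[1][11] = 7.

7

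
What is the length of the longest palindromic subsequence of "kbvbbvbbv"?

7

One longest palindromic subsequence is vbbvbbv (positions 3,4,5,6,7,8,9); it reads the same forward and backward, and the interval DP gives dp[1][9] = 7.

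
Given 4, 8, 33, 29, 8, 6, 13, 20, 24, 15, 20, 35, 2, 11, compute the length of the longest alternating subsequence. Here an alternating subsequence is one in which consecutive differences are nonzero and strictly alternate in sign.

Track the best alternating length ending on an up-step vs a down-step at each position: up/down = 1/1, 2/1, 2/1, 2/3, 2/3, 2/3, 4/3, 4/3, 4/3, 4/5, 6/5, 6/1, 1/7, 8/7.
The maximum over both is 8; one such subsequence is 4, 33, 8, 20, 15, 20, 2, 11.

8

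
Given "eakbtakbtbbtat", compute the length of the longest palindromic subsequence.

8

Using dp[i][j] = 2 + dp[i+1][j−1] if the ends match, else max(dp[i+1][j], dp[i][j−1]):
dp[1][14] = 8. A witness is tatbbtat at positions 5,6,9,10,11,12,13,14.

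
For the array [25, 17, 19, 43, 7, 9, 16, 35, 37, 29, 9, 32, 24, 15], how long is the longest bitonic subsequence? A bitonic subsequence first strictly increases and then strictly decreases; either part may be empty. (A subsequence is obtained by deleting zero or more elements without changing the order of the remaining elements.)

One longest bitonic subsequence is 7, 9, 16, 35, 37, 32, 24, 15 (positions 5,6,7,8,9,12,13,14): it rises to 37 then falls. Length 8 is optimal.

8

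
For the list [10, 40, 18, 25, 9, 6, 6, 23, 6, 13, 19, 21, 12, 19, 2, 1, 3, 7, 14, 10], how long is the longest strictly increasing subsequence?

Scanning left to right, the best length ending at each element is: 10→1, 40→2, 18→2, 25→3, 9→1, 6→1, 6→1, 23→3, 6→1, 13→2, 19→3, 21→4, 12→2, 19→3, 2→1, 1→1, 3→2, 7→3, 14→4, 10→4.
So the longest increasing subsequence has length 4, e.g. 10, 18, 19, 21.

4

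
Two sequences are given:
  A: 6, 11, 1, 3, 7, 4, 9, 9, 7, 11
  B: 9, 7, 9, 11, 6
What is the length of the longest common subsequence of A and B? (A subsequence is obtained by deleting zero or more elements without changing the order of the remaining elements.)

3

A longest common subsequence is 7, 9, 11 (length 3); the LCS DP confirms no longer common subsequence exists.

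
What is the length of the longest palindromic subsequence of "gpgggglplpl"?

One longest palindromic subsequence is pggggp (positions 2,3,4,5,6,10); it reads the same forward and backward, and the interval DP gives dp[1][11] = 6.

6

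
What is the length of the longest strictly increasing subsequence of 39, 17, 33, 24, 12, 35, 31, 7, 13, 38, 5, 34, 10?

4

One longest increasing subsequence is 17, 33, 35, 38 (positions 2,3,6,10), of length 4; no longer one exists.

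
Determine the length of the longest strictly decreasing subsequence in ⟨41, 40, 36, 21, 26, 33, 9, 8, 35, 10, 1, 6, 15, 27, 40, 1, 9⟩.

Let dp[i] be the longest decreasing subsequence ending at position i. Then dp = [1, 2, 3, 4, 4, 4, 5, 6, 4, 5, 7, 7, 5, 5, 2, 8, 6].
The maximum is 8; one witness is 41, 40, 36, 21, 9, 8, 6, 1 at positions 1,2,3,4,7,8,12,16.

8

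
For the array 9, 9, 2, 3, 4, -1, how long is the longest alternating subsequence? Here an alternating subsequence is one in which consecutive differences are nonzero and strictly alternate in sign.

4

Track the best alternating length ending on an up-step vs a down-step at each position: up/down = 1/1, 1/1, 1/2, 3/2, 3/2, 1/4.
The maximum over both is 4; one such subsequence is 9, 2, 3, -1.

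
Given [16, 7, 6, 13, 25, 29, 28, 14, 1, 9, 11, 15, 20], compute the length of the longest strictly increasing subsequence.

5

Let dp[i] be the longest increasing subsequence ending at position i. Then dp = [1, 1, 1, 2, 3, 4, 4, 3, 1, 2, 3, 4, 5].
The maximum is 5; one witness is 7, 13, 14, 15, 20 at positions 2,4,8,12,13.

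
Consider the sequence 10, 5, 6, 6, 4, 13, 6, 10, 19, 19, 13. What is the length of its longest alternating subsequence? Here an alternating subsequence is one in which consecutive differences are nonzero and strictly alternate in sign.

8

Track the best alternating length ending on an up-step vs a down-step at each position: up/down = 1/1, 1/2, 3/2, 3/2, 1/4, 5/1, 5/6, 7/6, 7/1, 7/1, 7/8.
The maximum over both is 8; one such subsequence is 10, 5, 6, 4, 13, 6, 19, 13.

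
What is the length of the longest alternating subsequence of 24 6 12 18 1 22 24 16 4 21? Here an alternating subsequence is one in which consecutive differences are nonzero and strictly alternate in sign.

A longest alternating subsequence is 24, 6, 12, 1, 22, 16, 21 (positions 1,2,3,5,6,8,10); its 6 consecutive differences strictly alternate in sign, and length 7 is optimal.

7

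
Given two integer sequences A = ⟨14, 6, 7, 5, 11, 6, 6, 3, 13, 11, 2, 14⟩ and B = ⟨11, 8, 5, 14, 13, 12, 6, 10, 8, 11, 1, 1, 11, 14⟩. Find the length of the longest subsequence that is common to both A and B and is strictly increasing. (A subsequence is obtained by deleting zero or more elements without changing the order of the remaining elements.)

4

For each value that appears in both, track the longest common increasing run ending there.
The best achievable length is 4; one witness is 5, 6, 11, 14 (A-positions 4,6,10,12, B-positions 3,7,10,14).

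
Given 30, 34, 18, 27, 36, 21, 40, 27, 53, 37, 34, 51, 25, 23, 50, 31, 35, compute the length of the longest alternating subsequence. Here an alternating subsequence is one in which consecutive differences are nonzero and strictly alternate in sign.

Track the best alternating length ending on an up-step vs a down-step at each position: up/down = 1/1, 2/1, 1/3, 4/3, 4/1, 4/5, 6/1, 6/7, 8/1, 8/9, 8/9, 10/9, 6/11, 6/11, 12/11, 12/13, 14/13.
The maximum over both is 14; one such subsequence is 30, 34, 18, 27, 21, 40, 27, 53, 37, 51, 25, 50, 31, 35.

14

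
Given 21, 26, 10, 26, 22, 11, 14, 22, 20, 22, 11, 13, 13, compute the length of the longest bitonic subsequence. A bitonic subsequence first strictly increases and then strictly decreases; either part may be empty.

Let inc[i] be the LIS ending at i and dec[i] the longest strictly decreasing subsequence starting at i. inc = [1, 2, 1, 2, 2, 2, 3, 4, 4, 5, 2, 3, 3], dec = [3, 4, 1, 4, 3, 1, 2, 3, 2, 2, 1, 1, 1].
max_i inc[i]+dec[i]−1 = 6, with one witness 10, 11, 14, 22, 20, 13.

6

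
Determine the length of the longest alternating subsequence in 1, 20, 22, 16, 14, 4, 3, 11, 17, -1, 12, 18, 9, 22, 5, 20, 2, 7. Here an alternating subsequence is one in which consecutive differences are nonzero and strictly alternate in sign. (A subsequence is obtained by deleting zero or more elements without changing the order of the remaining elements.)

12

A longest alternating subsequence is 1, 20, 4, 11, -1, 12, 9, 22, 5, 20, 2, 7 (positions 1,2,6,8,10,11,13,14,15,16,17,18); its 11 consecutive differences strictly alternate in sign, and length 12 is optimal.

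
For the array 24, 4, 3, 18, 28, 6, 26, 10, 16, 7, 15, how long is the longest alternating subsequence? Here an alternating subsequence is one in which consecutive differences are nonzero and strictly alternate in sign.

A longest alternating subsequence is 24, 4, 18, 6, 26, 10, 16, 7, 15 (positions 1,2,4,6,7,8,9,10,11); its 8 consecutive differences strictly alternate in sign, and length 9 is optimal.

9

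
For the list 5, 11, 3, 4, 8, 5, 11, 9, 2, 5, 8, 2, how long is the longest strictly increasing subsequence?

4

Let dp[i] be the longest increasing subsequence ending at position i. Then dp = [1, 2, 1, 2, 3, 3, 4, 4, 1, 3, 4, 1].
The maximum is 4; one witness is 3, 4, 8, 11 at positions 3,4,5,7.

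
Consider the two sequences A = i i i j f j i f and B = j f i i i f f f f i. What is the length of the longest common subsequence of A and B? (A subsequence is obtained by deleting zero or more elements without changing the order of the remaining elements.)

Backtracking the LCS table gives one alignment: i (A1,B3) → i (A2,B4) → i (A3,B5) → f (A5,B9) → i (A7,B10).
So the longest common subsequence has length 5.

5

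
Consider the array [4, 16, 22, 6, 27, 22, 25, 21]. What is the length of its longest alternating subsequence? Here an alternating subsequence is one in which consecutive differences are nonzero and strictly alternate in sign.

7

A longest alternating subsequence is 4, 16, 6, 27, 22, 25, 21 (positions 1,2,4,5,6,7,8); its 6 consecutive differences strictly alternate in sign, and length 7 is optimal.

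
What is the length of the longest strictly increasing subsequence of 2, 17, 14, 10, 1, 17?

3

Let dp[i] be the longest increasing subsequence ending at position i. Then dp = [1, 2, 2, 2, 1, 3].
The maximum is 3; one witness is 2, 14, 17 at positions 1,3,6.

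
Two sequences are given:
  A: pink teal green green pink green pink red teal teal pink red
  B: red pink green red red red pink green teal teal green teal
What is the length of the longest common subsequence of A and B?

Backtracking the LCS table gives one alignment: pink (A1,B2) → green (A3,B3) → pink (A5,B7) → green (A6,B8) → teal (A9,B10) → teal (A10,B12).
So the longest common subsequence has length 6.

6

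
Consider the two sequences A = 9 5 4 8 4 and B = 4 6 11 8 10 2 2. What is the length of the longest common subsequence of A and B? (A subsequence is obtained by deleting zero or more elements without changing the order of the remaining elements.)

A longest common subsequence is 4, 8 (length 2); the LCS DP confirms no longer common subsequence exists.

2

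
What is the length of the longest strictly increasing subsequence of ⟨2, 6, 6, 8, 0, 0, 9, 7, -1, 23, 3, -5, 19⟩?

Let dp[i] be the longest increasing subsequence ending at position i. Then dp = [1, 2, 2, 3, 1, 1, 4, 3, 1, 5, 2, 1, 5].
The maximum is 5; one witness is 2, 6, 8, 9, 23 at positions 1,2,4,7,10.

5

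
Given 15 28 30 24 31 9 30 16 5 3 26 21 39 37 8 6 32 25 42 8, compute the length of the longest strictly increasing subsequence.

Let dp[i] be the longest increasing subsequence ending at position i. Then dp = [1, 2, 3, 2, 4, 1, 3, 2, 1, 1, 3, 3, 5, 5, 2, 2, 5, 4, 6, 3].
The maximum is 6; one witness is 15, 28, 30, 31, 39, 42 at positions 1,2,3,5,13,19.

6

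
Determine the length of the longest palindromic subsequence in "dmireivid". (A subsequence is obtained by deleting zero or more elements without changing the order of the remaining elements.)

5

One longest palindromic subsequence is divid (positions 1,3,7,8,9); it reads the same forward and backward, and the interval DP gives dp[1][9] = 5.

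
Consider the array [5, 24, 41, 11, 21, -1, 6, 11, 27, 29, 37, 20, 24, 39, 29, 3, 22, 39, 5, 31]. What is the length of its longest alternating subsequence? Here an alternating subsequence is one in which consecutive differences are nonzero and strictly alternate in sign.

12

Track the best alternating length ending on an up-step vs a down-step at each position: up/down = 1/1, 2/1, 2/1, 2/3, 4/3, 1/5, 6/5, 6/5, 6/3, 6/3, 6/3, 6/7, 8/7, 8/3, 8/9, 6/9, 10/9, 10/3, 10/11, 12/11.
The maximum over both is 12; one such subsequence is 5, 24, 11, 21, -1, 27, 20, 24, 3, 22, 5, 31.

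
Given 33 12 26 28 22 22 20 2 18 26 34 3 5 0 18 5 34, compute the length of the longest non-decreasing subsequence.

Scanning left to right, the best length ending at each element is: 33→1, 12→1, 26→2, 28→3, 22→2, 22→3, 20→2, 2→1, 18→2, 26→4, 34→5, 3→2, 5→3, 0→1, 18→4, 5→4, 34→6.
So the longest non-decreasing subsequence has length 6, e.g. 12, 22, 22, 26, 34, 34.

6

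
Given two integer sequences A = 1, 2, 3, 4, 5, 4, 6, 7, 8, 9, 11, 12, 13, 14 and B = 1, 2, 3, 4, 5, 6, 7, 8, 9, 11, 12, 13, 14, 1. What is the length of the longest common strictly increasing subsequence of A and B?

A longest common strictly increasing subsequence is 1, 2, 3, 4, 5, 6, 7, 8, 9, 11, 12, 13, 14 (length 13); it appears in order in both A and B, and no longer such subsequence exists.

13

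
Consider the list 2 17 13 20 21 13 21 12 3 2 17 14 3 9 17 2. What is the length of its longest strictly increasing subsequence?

4

One longest increasing subsequence is 2, 17, 20, 21 (positions 1,2,4,5), of length 4; no longer one exists.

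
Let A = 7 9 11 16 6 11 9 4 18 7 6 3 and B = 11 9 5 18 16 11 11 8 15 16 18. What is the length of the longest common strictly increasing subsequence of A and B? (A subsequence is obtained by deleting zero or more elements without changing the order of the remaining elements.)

A longest common strictly increasing subsequence is 9, 11, 16, 18 (length 4); it appears in order in both A and B, and no longer such subsequence exists.

4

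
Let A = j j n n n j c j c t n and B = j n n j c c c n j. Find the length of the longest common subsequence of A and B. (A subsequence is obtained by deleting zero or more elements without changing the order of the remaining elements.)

A longest common subsequence is jnnjccn (length 7); the LCS DP confirms no longer common subsequence exists.

7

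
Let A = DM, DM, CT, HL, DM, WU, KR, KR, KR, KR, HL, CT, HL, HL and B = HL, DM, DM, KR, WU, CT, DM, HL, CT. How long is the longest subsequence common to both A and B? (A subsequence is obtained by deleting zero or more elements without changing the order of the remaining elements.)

A longest common subsequence is DM, DM, CT, DM, HL, CT (length 6); the LCS DP confirms no longer common subsequence exists.

6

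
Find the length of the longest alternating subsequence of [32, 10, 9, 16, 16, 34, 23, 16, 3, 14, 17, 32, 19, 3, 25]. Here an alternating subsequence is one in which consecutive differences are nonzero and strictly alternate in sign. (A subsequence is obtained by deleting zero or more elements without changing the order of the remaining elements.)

A longest alternating subsequence is 32, 10, 34, 23, 32, 19, 25 (positions 1,2,6,7,12,13,15); its 6 consecutive differences strictly alternate in sign, and length 7 is optimal.

7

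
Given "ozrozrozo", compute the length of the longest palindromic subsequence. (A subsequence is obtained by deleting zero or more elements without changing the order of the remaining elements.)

Using dp[i][j] = 2 + dp[i+1][j−1] if the ends match, else max(dp[i+1][j], dp[i][j−1]):
dp[1][9] = 7. A witness is ozorozo at positions 1,2,4,6,7,8,9.

7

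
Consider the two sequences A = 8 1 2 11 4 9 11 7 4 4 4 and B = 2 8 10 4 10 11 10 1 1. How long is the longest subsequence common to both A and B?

3

Backtracking the LCS table gives one alignment: 8 (A1,B2) → 4 (A5,B4) → 11 (A7,B6).
So the longest common subsequence has length 3.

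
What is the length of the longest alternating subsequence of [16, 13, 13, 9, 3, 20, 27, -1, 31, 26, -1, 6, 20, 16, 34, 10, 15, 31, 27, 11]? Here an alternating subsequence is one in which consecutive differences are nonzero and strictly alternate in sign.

12

Track the best alternating length ending on an up-step vs a down-step at each position: up/down = 1/1, 1/2, 1/2, 1/2, 1/2, 3/1, 3/1, 1/4, 5/1, 5/6, 1/6, 7/6, 7/6, 7/8, 9/1, 7/10, 11/10, 11/10, 11/12, 11/12.
The maximum over both is 12; one such subsequence is 16, 13, 20, -1, 31, -1, 20, 16, 34, 10, 31, 27.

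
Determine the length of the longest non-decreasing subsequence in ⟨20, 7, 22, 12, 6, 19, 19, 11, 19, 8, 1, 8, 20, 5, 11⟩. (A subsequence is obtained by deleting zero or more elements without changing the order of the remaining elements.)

6

Let dp[i] be the longest non-decreasing subsequence ending at position i. Then dp = [1, 1, 2, 2, 1, 3, 4, 2, 5, 2, 1, 3, 6, 2, 4].
The maximum is 6; one witness is 7, 12, 19, 19, 19, 20 at positions 2,4,6,7,9,13.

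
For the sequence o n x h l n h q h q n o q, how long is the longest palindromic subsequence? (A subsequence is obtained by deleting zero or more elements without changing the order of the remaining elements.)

7

Using dp[i][j] = 2 + dp[i+1][j−1] if the ends match, else max(dp[i+1][j], dp[i][j−1]):
dp[1][13] = 7. A witness is onqhqno at positions 1,2,8,9,10,11,12.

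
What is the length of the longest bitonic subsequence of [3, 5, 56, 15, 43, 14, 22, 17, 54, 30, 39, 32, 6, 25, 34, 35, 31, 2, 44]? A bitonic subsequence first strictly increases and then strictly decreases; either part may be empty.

10

One longest bitonic subsequence is 3, 5, 15, 22, 30, 32, 34, 35, 31, 2 (positions 1,2,4,7,10,12,15,16,17,18): it rises to 35 then falls. Length 10 is optimal.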